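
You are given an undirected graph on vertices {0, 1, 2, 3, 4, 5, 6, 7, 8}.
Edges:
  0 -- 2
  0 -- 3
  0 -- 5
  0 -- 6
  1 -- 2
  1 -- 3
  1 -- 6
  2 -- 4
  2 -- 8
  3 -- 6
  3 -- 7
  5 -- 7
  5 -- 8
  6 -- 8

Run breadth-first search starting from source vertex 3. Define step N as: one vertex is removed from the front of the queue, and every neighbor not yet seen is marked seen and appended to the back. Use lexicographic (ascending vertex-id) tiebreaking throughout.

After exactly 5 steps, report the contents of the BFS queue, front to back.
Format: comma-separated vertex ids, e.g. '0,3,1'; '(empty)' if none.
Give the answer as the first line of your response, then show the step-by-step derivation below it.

2,5,8

step 1: dequeue 3; queue=[0,1,6,7]; order=3
step 2: dequeue 0; queue=[1,6,7,2,5]; order=3,0
step 3: dequeue 1; queue=[6,7,2,5]; order=3,0,1
step 4: dequeue 6; queue=[7,2,5,8]; order=3,0,1,6
step 5: dequeue 7; queue=[2,5,8]; order=3,0,1,6,7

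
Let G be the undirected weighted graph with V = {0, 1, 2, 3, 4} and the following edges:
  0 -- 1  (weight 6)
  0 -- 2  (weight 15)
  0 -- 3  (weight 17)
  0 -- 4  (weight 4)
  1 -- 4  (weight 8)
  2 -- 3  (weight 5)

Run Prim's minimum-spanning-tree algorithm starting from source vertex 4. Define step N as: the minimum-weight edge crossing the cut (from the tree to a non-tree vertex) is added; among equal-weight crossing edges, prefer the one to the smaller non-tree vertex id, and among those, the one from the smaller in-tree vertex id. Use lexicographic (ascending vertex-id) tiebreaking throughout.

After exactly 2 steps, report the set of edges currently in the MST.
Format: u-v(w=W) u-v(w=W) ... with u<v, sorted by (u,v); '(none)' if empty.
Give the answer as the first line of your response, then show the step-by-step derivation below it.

0-1(w=6) 0-4(w=4)

step 1: add edge 0-4 (w=4); MST = {0-4(w=4)}
step 2: add edge 0-1 (w=6); MST = {0-1(w=6) 0-4(w=4)}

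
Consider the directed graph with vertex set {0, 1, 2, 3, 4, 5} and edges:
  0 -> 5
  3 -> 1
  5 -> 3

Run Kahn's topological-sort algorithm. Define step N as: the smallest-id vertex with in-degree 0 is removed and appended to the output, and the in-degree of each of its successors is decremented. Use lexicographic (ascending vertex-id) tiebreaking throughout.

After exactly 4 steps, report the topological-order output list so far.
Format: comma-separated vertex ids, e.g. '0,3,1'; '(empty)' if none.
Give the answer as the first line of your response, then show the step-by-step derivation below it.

0,2,4,5

step 1: output 0; order=[0]; indeg=(0,1,0,1,0,0)
step 2: output 2; order=[0,2]; indeg=(0,1,0,1,0,0)
step 3: output 4; order=[0,2,4]; indeg=(0,1,0,1,0,0)
step 4: output 5; order=[0,2,4,5]; indeg=(0,1,0,0,0,0)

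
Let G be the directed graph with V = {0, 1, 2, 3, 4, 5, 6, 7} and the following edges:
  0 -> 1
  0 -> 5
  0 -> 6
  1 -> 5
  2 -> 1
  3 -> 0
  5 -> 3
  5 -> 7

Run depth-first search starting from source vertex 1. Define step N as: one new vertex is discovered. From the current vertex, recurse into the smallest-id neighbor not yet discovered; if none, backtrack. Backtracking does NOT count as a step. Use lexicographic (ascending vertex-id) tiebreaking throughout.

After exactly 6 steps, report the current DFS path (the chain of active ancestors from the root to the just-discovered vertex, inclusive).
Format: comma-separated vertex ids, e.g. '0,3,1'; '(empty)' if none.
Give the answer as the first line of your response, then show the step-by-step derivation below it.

1,5,7

step 1: discover 1; path=1; order=1
step 2: discover 5; path=1>5; order=1,5
step 3: discover 3; path=1>5>3; order=1,5,3
step 4: discover 0; path=1>5>3>0; order=1,5,3,0
step 5: discover 6; path=1>5>3>0>6; order=1,5,3,0,6
step 6: discover 7; path=1>5>7; order=1,5,3,0,6,7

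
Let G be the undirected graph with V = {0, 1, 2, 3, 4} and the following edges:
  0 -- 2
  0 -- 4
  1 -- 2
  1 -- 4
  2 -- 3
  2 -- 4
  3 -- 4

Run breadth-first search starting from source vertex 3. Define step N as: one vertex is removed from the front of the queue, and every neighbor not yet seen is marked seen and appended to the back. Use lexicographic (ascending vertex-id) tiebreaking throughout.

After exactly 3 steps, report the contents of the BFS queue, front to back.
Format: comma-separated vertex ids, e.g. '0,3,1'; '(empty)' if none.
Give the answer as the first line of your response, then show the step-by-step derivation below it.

0,1

step 1: dequeue 3; queue=[2,4]; order=3
step 2: dequeue 2; queue=[4,0,1]; order=3,2
step 3: dequeue 4; queue=[0,1]; order=3,2,4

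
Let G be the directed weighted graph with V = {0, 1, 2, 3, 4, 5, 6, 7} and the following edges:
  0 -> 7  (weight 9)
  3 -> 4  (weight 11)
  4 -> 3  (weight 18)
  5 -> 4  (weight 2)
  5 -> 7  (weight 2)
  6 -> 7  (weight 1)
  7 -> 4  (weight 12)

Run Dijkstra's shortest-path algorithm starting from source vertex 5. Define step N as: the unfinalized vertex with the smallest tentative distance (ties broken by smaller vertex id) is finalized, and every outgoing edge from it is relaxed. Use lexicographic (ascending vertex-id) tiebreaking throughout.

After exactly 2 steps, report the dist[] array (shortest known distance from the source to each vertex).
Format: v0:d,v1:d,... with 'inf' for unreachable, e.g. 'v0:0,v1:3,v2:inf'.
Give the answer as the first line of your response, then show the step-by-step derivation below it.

v0:inf,v1:inf,v2:inf,v3:20,v4:2,v5:0,v6:inf,v7:2

step 1: dist = v0:inf,v1:inf,v2:inf,v3:inf,v4:2,v5:0,v6:inf,v7:2
step 2: dist = v0:inf,v1:inf,v2:inf,v3:20,v4:2,v5:0,v6:inf,v7:2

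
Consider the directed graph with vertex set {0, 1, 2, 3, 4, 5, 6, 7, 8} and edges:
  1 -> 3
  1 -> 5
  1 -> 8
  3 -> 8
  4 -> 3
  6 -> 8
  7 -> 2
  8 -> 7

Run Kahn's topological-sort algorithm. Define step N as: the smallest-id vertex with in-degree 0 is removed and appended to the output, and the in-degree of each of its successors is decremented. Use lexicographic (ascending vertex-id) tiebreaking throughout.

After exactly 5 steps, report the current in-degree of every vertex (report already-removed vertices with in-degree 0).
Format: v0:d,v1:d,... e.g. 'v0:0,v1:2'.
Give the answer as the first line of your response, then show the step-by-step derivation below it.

v0:0,v1:0,v2:1,v3:0,v4:0,v5:0,v6:0,v7:1,v8:1

step 1: output 0; order=[0]; indeg=(0,0,1,2,0,1,0,1,3)
step 2: output 1; order=[0,1]; indeg=(0,0,1,1,0,0,0,1,2)
step 3: output 4; order=[0,1,4]; indeg=(0,0,1,0,0,0,0,1,2)
step 4: output 3; order=[0,1,4,3]; indeg=(0,0,1,0,0,0,0,1,1)
step 5: output 5; order=[0,1,4,3,5]; indeg=(0,0,1,0,0,0,0,1,1)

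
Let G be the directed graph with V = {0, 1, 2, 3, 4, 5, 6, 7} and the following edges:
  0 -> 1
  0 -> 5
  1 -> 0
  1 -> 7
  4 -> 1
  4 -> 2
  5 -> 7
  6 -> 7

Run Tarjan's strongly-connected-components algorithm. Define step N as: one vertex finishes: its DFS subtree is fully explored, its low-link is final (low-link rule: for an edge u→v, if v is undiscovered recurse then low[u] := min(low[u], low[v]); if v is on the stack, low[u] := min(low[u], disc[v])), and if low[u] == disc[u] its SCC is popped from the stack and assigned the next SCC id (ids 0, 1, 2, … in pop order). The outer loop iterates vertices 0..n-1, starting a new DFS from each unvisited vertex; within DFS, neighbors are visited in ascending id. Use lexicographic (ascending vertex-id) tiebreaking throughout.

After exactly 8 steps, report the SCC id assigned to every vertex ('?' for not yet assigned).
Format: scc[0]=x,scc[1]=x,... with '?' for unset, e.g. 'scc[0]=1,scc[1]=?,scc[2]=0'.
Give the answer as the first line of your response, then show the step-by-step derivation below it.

scc[0]=2,scc[1]=2,scc[2]=3,scc[3]=4,scc[4]=5,scc[5]=1,scc[6]=6,scc[7]=0

step 1: low=(low[0]=0,low[1]=0,low[2]=?,low[3]=?,low[4]=?,low[5]=?,low[6]=?,low[7]=2); scc=(scc[0]=?,scc[1]=?,scc[2]=?,scc[3]=?,scc[4]=?,scc[5]=?,scc[6]=?,scc[7]=0)
step 2: low=(low[0]=0,low[1]=0,low[2]=?,low[3]=?,low[4]=?,low[5]=?,low[6]=?,low[7]=2); scc=(scc[0]=?,scc[1]=?,scc[2]=?,scc[3]=?,scc[4]=?,scc[5]=?,scc[6]=?,scc[7]=0)
step 3: low=(low[0]=0,low[1]=0,low[2]=?,low[3]=?,low[4]=?,low[5]=3,low[6]=?,low[7]=2); scc=(scc[0]=?,scc[1]=?,scc[2]=?,scc[3]=?,scc[4]=?,scc[5]=1,scc[6]=?,scc[7]=0)
step 4: low=(low[0]=0,low[1]=0,low[2]=?,low[3]=?,low[4]=?,low[5]=3,low[6]=?,low[7]=2); scc=(scc[0]=2,scc[1]=2,scc[2]=?,scc[3]=?,scc[4]=?,scc[5]=1,scc[6]=?,scc[7]=0)
step 5: low=(low[0]=0,low[1]=0,low[2]=4,low[3]=?,low[4]=?,low[5]=3,low[6]=?,low[7]=2); scc=(scc[0]=2,scc[1]=2,scc[2]=3,scc[3]=?,scc[4]=?,scc[5]=1,scc[6]=?,scc[7]=0)
step 6: low=(low[0]=0,low[1]=0,low[2]=4,low[3]=5,low[4]=?,low[5]=3,low[6]=?,low[7]=2); scc=(scc[0]=2,scc[1]=2,scc[2]=3,scc[3]=4,scc[4]=?,scc[5]=1,scc[6]=?,scc[7]=0)
step 7: low=(low[0]=0,low[1]=0,low[2]=4,low[3]=5,low[4]=6,low[5]=3,low[6]=?,low[7]=2); scc=(scc[0]=2,scc[1]=2,scc[2]=3,scc[3]=4,scc[4]=5,scc[5]=1,scc[6]=?,scc[7]=0)
step 8: low=(low[0]=0,low[1]=0,low[2]=4,low[3]=5,low[4]=6,low[5]=3,low[6]=7,low[7]=2); scc=(scc[0]=2,scc[1]=2,scc[2]=3,scc[3]=4,scc[4]=5,scc[5]=1,scc[6]=6,scc[7]=0)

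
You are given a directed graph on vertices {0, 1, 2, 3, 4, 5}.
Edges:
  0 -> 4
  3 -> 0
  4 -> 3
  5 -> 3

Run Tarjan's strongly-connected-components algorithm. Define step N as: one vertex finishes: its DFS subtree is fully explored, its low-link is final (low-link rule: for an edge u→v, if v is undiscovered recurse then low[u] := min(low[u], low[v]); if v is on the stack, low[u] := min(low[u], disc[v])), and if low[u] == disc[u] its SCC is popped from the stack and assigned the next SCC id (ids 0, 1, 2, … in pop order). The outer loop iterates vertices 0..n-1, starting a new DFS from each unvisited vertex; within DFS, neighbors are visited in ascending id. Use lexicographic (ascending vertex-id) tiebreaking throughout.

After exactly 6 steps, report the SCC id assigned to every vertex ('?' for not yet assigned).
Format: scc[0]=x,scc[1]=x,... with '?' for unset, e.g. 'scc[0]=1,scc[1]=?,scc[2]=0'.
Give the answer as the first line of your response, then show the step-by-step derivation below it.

scc[0]=0,scc[1]=1,scc[2]=2,scc[3]=0,scc[4]=0,scc[5]=3

step 1: low=(low[0]=0,low[1]=?,low[2]=?,low[3]=0,low[4]=1,low[5]=?); scc=(scc[0]=?,scc[1]=?,scc[2]=?,scc[3]=?,scc[4]=?,scc[5]=?)
step 2: low=(low[0]=0,low[1]=?,low[2]=?,low[3]=0,low[4]=0,low[5]=?); scc=(scc[0]=?,scc[1]=?,scc[2]=?,scc[3]=?,scc[4]=?,scc[5]=?)
step 3: low=(low[0]=0,low[1]=?,low[2]=?,low[3]=0,low[4]=0,low[5]=?); scc=(scc[0]=0,scc[1]=?,scc[2]=?,scc[3]=0,scc[4]=0,scc[5]=?)
step 4: low=(low[0]=0,low[1]=3,low[2]=?,low[3]=0,low[4]=0,low[5]=?); scc=(scc[0]=0,scc[1]=1,scc[2]=?,scc[3]=0,scc[4]=0,scc[5]=?)
step 5: low=(low[0]=0,low[1]=3,low[2]=4,low[3]=0,low[4]=0,low[5]=?); scc=(scc[0]=0,scc[1]=1,scc[2]=2,scc[3]=0,scc[4]=0,scc[5]=?)
step 6: low=(low[0]=0,low[1]=3,low[2]=4,low[3]=0,low[4]=0,low[5]=5); scc=(scc[0]=0,scc[1]=1,scc[2]=2,scc[3]=0,scc[4]=0,scc[5]=3)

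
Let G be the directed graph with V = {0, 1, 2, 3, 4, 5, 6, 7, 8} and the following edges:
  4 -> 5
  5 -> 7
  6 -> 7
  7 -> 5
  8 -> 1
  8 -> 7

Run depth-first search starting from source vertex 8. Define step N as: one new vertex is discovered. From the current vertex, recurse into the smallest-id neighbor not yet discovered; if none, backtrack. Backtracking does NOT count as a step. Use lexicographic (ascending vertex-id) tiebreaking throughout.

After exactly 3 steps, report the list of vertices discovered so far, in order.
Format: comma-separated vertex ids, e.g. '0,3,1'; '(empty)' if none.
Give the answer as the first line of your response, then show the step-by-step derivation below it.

8,1,7

step 1: discover 8; path=8; order=8
step 2: discover 1; path=8>1; order=8,1
step 3: discover 7; path=8>7; order=8,1,7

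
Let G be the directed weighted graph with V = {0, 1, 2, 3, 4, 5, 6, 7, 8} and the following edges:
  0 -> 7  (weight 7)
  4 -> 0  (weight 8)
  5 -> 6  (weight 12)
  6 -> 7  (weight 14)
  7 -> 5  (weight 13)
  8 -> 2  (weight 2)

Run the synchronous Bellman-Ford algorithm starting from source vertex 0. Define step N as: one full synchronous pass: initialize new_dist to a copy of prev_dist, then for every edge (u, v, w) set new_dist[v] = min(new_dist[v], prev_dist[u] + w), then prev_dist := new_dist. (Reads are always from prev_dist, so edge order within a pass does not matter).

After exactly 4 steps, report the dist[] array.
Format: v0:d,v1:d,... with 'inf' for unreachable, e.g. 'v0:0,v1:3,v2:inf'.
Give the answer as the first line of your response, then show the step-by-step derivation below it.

v0:0,v1:inf,v2:inf,v3:inf,v4:inf,v5:20,v6:32,v7:7,v8:inf

step 1: dist = v0:0,v1:inf,v2:inf,v3:inf,v4:inf,v5:inf,v6:inf,v7:7,v8:inf
step 2: dist = v0:0,v1:inf,v2:inf,v3:inf,v4:inf,v5:20,v6:inf,v7:7,v8:inf
step 3: dist = v0:0,v1:inf,v2:inf,v3:inf,v4:inf,v5:20,v6:32,v7:7,v8:inf
step 4: dist = v0:0,v1:inf,v2:inf,v3:inf,v4:inf,v5:20,v6:32,v7:7,v8:inf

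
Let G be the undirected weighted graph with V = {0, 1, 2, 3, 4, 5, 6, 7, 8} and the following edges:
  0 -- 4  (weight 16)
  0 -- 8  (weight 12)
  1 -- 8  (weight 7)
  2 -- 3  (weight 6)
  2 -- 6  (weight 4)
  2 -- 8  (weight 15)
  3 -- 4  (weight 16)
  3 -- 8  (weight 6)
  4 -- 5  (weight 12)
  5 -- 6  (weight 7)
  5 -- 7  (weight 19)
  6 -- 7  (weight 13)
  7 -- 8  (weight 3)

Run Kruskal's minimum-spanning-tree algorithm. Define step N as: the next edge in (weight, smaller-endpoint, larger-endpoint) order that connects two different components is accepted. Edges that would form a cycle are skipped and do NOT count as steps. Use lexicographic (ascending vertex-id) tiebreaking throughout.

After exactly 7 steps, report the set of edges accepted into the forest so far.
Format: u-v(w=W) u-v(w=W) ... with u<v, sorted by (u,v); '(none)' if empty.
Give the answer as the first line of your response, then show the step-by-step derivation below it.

0-8(w=12) 1-8(w=7) 2-3(w=6) 2-6(w=4) 3-8(w=6) 5-6(w=7) 7-8(w=3)

step 1: add edge 7-8 (w=3); MST = {7-8(w=3)}
step 2: add edge 2-6 (w=4); MST = {2-6(w=4) 7-8(w=3)}
step 3: add edge 2-3 (w=6); MST = {2-3(w=6) 2-6(w=4) 7-8(w=3)}
step 4: add edge 3-8 (w=6); MST = {2-3(w=6) 2-6(w=4) 3-8(w=6) 7-8(w=3)}
step 5: add edge 1-8 (w=7); MST = {1-8(w=7) 2-3(w=6) 2-6(w=4) 3-8(w=6) 7-8(w=3)}
step 6: add edge 5-6 (w=7); MST = {1-8(w=7) 2-3(w=6) 2-6(w=4) 3-8(w=6) 5-6(w=7) 7-8(w=3)}
step 7: add edge 0-8 (w=12); MST = {0-8(w=12) 1-8(w=7) 2-3(w=6) 2-6(w=4) 3-8(w=6) 5-6(w=7) 7-8(w=3)}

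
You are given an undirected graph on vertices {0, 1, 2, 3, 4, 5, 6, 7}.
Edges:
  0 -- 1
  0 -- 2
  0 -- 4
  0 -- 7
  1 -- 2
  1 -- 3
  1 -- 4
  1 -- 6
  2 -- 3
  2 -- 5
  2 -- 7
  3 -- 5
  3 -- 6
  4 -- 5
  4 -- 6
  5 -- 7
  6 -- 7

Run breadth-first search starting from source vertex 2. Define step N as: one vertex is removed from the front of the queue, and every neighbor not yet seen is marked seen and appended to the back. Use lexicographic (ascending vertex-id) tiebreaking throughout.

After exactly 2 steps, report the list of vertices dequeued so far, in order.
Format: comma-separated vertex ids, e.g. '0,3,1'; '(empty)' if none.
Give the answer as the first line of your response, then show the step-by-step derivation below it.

2,0

step 1: dequeue 2; queue=[0,1,3,5,7]; order=2
step 2: dequeue 0; queue=[1,3,5,7,4]; order=2,0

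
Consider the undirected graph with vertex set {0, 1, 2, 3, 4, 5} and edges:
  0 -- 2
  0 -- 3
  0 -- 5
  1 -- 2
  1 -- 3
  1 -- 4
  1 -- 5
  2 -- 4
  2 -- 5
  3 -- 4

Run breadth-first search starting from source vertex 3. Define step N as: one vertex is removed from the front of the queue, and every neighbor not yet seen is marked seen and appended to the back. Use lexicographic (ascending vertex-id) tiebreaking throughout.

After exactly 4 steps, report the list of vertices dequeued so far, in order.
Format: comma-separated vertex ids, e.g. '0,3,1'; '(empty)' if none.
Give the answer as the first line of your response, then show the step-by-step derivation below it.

3,0,1,4

step 1: dequeue 3; queue=[0,1,4]; order=3
step 2: dequeue 0; queue=[1,4,2,5]; order=3,0
step 3: dequeue 1; queue=[4,2,5]; order=3,0,1
step 4: dequeue 4; queue=[2,5]; order=3,0,1,4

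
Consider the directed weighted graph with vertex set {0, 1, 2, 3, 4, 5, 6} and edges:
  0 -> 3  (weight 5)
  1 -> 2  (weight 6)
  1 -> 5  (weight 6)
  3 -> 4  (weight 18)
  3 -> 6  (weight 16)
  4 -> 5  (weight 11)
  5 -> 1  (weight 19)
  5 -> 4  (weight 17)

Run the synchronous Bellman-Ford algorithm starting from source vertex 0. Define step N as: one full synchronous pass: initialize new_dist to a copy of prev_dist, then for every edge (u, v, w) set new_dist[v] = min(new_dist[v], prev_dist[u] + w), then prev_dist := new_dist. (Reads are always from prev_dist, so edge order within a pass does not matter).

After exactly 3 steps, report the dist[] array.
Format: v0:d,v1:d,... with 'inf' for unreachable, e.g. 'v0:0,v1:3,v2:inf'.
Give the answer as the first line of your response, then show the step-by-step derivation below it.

v0:0,v1:inf,v2:inf,v3:5,v4:23,v5:34,v6:21

step 1: dist = v0:0,v1:inf,v2:inf,v3:5,v4:inf,v5:inf,v6:inf
step 2: dist = v0:0,v1:inf,v2:inf,v3:5,v4:23,v5:inf,v6:21
step 3: dist = v0:0,v1:inf,v2:inf,v3:5,v4:23,v5:34,v6:21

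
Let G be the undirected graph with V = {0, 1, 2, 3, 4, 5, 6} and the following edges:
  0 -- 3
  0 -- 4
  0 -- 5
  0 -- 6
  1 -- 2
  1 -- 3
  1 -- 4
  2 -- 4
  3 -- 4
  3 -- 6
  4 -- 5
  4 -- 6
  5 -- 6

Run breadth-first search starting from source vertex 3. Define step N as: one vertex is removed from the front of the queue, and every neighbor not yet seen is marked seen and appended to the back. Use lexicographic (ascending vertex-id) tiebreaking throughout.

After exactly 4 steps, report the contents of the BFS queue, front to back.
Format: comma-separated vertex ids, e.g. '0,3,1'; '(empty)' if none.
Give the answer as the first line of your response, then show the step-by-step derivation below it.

6,5,2

step 1: dequeue 3; queue=[0,1,4,6]; order=3
step 2: dequeue 0; queue=[1,4,6,5]; order=3,0
step 3: dequeue 1; queue=[4,6,5,2]; order=3,0,1
step 4: dequeue 4; queue=[6,5,2]; order=3,0,1,4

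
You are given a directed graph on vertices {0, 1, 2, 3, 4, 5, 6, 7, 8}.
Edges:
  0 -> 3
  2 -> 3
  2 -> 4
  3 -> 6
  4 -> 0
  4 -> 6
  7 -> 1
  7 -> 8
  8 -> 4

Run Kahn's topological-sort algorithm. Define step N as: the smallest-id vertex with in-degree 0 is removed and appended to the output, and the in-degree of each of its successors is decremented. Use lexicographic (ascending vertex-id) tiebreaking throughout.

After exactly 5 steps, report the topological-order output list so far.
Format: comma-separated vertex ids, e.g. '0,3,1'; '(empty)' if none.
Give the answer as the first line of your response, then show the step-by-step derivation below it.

2,5,7,1,8

step 1: output 2; order=[2]; indeg=(1,1,0,1,1,0,2,0,1)
step 2: output 5; order=[2,5]; indeg=(1,1,0,1,1,0,2,0,1)
step 3: output 7; order=[2,5,7]; indeg=(1,0,0,1,1,0,2,0,0)
step 4: output 1; order=[2,5,7,1]; indeg=(1,0,0,1,1,0,2,0,0)
step 5: output 8; order=[2,5,7,1,8]; indeg=(1,0,0,1,0,0,2,0,0)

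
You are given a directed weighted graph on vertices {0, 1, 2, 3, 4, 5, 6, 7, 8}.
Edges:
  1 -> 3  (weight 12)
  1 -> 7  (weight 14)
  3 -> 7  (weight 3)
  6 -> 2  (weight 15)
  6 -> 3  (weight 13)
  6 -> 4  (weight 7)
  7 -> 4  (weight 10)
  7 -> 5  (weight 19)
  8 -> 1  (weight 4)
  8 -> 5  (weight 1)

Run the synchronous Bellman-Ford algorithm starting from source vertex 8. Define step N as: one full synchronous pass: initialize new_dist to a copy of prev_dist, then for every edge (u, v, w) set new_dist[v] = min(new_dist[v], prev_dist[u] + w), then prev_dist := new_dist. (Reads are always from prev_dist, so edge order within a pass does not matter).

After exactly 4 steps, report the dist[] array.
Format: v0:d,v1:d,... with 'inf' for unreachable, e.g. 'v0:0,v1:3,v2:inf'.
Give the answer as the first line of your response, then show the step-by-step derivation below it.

v0:inf,v1:4,v2:inf,v3:16,v4:28,v5:1,v6:inf,v7:18,v8:0

step 1: dist = v0:inf,v1:4,v2:inf,v3:inf,v4:inf,v5:1,v6:inf,v7:inf,v8:0
step 2: dist = v0:inf,v1:4,v2:inf,v3:16,v4:inf,v5:1,v6:inf,v7:18,v8:0
step 3: dist = v0:inf,v1:4,v2:inf,v3:16,v4:28,v5:1,v6:inf,v7:18,v8:0
step 4: dist = v0:inf,v1:4,v2:inf,v3:16,v4:28,v5:1,v6:inf,v7:18,v8:0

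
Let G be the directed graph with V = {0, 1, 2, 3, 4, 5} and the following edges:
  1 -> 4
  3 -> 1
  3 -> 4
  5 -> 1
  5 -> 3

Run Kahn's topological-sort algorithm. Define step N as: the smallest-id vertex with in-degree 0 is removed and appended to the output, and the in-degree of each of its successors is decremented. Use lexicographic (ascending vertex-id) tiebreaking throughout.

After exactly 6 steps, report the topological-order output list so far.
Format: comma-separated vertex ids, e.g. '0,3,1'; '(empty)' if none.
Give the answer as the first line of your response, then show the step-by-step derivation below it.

0,2,5,3,1,4

step 1: output 0; order=[0]; indeg=(0,2,0,1,2,0)
step 2: output 2; order=[0,2]; indeg=(0,2,0,1,2,0)
step 3: output 5; order=[0,2,5]; indeg=(0,1,0,0,2,0)
step 4: output 3; order=[0,2,5,3]; indeg=(0,0,0,0,1,0)
step 5: output 1; order=[0,2,5,3,1]; indeg=(0,0,0,0,0,0)
step 6: output 4; order=[0,2,5,3,1,4]; indeg=(0,0,0,0,0,0)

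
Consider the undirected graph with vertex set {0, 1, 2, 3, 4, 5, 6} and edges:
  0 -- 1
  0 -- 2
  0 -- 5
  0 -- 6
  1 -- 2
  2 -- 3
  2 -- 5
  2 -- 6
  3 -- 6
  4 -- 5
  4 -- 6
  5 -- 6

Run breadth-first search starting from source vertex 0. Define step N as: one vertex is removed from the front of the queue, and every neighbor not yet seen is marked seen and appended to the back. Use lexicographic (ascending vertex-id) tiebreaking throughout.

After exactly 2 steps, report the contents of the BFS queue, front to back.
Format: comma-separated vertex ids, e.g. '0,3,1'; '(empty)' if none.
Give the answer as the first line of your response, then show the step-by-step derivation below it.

2,5,6

step 1: dequeue 0; queue=[1,2,5,6]; order=0
step 2: dequeue 1; queue=[2,5,6]; order=0,1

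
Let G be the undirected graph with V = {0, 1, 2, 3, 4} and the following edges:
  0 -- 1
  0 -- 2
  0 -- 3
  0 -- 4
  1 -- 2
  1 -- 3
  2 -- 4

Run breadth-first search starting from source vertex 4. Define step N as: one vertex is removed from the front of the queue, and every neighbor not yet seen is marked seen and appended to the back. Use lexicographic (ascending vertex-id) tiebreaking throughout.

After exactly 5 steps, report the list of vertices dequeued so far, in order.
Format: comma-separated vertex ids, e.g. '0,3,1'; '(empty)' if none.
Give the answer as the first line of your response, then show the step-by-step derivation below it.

4,0,2,1,3

step 1: dequeue 4; queue=[0,2]; order=4
step 2: dequeue 0; queue=[2,1,3]; order=4,0
step 3: dequeue 2; queue=[1,3]; order=4,0,2
step 4: dequeue 1; queue=[3]; order=4,0,2,1
step 5: dequeue 3; queue=[(empty)]; order=4,0,2,1,3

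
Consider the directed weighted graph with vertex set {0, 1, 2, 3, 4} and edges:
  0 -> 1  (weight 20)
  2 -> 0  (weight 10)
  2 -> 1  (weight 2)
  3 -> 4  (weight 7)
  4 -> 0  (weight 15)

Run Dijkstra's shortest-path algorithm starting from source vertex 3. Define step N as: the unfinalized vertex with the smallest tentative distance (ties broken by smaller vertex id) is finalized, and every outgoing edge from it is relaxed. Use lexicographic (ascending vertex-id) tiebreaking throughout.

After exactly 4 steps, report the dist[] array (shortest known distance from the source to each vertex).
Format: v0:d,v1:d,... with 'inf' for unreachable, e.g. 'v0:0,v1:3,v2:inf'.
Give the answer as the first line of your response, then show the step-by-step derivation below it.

v0:22,v1:42,v2:inf,v3:0,v4:7

step 1: dist = v0:inf,v1:inf,v2:inf,v3:0,v4:7
step 2: dist = v0:22,v1:inf,v2:inf,v3:0,v4:7
step 3: dist = v0:22,v1:42,v2:inf,v3:0,v4:7
step 4: dist = v0:22,v1:42,v2:inf,v3:0,v4:7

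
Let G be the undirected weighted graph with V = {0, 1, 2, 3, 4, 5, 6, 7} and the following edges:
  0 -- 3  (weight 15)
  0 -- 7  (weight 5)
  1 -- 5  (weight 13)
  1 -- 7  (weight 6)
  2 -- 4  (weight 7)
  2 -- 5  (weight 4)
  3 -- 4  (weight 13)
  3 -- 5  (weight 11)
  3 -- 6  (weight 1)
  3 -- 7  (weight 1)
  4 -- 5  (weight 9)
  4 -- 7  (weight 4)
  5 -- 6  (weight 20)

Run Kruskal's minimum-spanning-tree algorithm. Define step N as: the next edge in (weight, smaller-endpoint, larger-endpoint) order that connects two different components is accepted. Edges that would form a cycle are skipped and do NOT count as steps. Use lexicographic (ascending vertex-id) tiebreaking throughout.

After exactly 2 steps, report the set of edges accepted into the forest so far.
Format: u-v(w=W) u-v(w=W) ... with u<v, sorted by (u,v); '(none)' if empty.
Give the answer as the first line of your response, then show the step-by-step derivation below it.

3-6(w=1) 3-7(w=1)

step 1: add edge 3-6 (w=1); MST = {3-6(w=1)}
step 2: add edge 3-7 (w=1); MST = {3-6(w=1) 3-7(w=1)}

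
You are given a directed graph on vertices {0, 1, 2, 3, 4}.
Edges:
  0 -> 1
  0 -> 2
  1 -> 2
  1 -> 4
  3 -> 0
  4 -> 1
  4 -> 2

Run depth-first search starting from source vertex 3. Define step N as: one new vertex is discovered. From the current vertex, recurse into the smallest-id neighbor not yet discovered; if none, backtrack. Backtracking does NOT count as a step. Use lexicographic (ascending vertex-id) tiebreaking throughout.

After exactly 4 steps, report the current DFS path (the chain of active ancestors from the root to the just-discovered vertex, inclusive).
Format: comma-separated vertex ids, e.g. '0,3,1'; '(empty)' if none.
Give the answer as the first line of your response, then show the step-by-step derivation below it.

3,0,1,2

step 1: discover 3; path=3; order=3
step 2: discover 0; path=3>0; order=3,0
step 3: discover 1; path=3>0>1; order=3,0,1
step 4: discover 2; path=3>0>1>2; order=3,0,1,2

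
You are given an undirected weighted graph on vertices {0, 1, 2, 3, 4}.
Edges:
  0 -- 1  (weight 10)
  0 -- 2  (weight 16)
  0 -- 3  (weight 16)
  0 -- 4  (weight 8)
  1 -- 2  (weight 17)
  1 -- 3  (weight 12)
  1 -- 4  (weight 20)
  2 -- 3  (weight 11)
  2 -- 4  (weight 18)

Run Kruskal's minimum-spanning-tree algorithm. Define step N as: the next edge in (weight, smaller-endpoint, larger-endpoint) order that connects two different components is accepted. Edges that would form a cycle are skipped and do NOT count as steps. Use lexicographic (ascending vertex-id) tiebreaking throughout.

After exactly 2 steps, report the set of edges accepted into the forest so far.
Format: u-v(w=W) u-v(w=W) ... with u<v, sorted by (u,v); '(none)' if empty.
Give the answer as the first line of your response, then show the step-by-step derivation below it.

0-1(w=10) 0-4(w=8)

step 1: add edge 0-4 (w=8); MST = {0-4(w=8)}
step 2: add edge 0-1 (w=10); MST = {0-1(w=10) 0-4(w=8)}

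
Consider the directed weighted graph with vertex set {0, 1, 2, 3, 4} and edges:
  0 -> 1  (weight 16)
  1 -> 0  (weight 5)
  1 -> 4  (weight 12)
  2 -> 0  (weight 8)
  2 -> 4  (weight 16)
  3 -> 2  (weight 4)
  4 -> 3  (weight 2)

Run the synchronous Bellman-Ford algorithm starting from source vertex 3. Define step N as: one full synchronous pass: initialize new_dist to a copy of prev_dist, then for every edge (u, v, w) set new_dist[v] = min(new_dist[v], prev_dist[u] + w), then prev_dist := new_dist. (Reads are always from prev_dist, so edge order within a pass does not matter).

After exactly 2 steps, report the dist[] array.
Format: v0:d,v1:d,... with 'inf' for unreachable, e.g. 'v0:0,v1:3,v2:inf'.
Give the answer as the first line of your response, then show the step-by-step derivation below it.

v0:12,v1:inf,v2:4,v3:0,v4:20

step 1: dist = v0:inf,v1:inf,v2:4,v3:0,v4:inf
step 2: dist = v0:12,v1:inf,v2:4,v3:0,v4:20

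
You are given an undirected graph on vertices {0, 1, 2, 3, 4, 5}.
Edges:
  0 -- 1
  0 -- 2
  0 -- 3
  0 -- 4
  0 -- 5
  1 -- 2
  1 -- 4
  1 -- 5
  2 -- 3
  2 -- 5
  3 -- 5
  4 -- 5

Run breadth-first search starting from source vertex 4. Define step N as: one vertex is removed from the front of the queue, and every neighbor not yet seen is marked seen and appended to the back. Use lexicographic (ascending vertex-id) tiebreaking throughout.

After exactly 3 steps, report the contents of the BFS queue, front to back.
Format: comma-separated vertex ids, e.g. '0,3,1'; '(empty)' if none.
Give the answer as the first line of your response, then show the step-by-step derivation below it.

5,2,3

step 1: dequeue 4; queue=[0,1,5]; order=4
step 2: dequeue 0; queue=[1,5,2,3]; order=4,0
step 3: dequeue 1; queue=[5,2,3]; order=4,0,1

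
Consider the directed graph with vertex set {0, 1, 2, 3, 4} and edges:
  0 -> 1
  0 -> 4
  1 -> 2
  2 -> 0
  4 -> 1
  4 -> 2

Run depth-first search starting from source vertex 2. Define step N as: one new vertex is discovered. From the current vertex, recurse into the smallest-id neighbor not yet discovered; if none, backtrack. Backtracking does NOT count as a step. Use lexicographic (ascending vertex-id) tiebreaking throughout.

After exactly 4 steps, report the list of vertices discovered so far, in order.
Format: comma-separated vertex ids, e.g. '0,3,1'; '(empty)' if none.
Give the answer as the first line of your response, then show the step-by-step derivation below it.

2,0,1,4

step 1: discover 2; path=2; order=2
step 2: discover 0; path=2>0; order=2,0
step 3: discover 1; path=2>0>1; order=2,0,1
step 4: discover 4; path=2>0>4; order=2,0,1,4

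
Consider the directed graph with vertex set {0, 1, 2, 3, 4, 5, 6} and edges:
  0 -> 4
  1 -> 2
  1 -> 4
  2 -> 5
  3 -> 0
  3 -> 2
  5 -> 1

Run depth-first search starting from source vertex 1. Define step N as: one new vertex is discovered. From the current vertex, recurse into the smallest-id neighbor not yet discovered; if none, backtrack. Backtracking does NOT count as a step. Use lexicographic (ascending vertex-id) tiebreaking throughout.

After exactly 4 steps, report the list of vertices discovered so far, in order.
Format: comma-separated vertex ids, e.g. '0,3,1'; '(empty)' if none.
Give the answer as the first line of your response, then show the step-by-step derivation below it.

1,2,5,4

step 1: discover 1; path=1; order=1
step 2: discover 2; path=1>2; order=1,2
step 3: discover 5; path=1>2>5; order=1,2,5
step 4: discover 4; path=1>4; order=1,2,5,4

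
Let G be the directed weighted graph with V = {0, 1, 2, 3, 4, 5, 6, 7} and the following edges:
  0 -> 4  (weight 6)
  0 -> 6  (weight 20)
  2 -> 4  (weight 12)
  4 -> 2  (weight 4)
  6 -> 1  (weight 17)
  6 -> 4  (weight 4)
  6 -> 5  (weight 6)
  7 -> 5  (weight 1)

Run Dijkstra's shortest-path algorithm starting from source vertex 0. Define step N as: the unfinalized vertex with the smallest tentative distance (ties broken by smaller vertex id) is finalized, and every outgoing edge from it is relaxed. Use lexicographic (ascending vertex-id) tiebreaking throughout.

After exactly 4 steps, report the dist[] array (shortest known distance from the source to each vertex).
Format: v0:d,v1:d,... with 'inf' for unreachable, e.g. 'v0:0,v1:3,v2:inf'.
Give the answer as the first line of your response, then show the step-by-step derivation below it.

v0:0,v1:37,v2:10,v3:inf,v4:6,v5:26,v6:20,v7:inf

step 1: dist = v0:0,v1:inf,v2:inf,v3:inf,v4:6,v5:inf,v6:20,v7:inf
step 2: dist = v0:0,v1:inf,v2:10,v3:inf,v4:6,v5:inf,v6:20,v7:inf
step 3: dist = v0:0,v1:inf,v2:10,v3:inf,v4:6,v5:inf,v6:20,v7:inf
step 4: dist = v0:0,v1:37,v2:10,v3:inf,v4:6,v5:26,v6:20,v7:inf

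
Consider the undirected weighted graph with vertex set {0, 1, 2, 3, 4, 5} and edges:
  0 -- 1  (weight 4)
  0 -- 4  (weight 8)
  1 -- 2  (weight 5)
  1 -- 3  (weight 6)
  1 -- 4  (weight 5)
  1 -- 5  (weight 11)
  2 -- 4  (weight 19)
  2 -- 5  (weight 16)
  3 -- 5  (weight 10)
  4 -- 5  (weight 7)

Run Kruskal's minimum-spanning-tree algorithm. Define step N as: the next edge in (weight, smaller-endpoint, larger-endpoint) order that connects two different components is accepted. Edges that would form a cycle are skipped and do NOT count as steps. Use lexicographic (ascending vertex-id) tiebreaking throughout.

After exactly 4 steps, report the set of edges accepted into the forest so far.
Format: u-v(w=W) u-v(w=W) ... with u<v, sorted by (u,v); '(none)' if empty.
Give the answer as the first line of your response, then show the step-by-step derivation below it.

0-1(w=4) 1-2(w=5) 1-3(w=6) 1-4(w=5)

step 1: add edge 0-1 (w=4); MST = {0-1(w=4)}
step 2: add edge 1-2 (w=5); MST = {0-1(w=4) 1-2(w=5)}
step 3: add edge 1-4 (w=5); MST = {0-1(w=4) 1-2(w=5) 1-4(w=5)}
step 4: add edge 1-3 (w=6); MST = {0-1(w=4) 1-2(w=5) 1-3(w=6) 1-4(w=5)}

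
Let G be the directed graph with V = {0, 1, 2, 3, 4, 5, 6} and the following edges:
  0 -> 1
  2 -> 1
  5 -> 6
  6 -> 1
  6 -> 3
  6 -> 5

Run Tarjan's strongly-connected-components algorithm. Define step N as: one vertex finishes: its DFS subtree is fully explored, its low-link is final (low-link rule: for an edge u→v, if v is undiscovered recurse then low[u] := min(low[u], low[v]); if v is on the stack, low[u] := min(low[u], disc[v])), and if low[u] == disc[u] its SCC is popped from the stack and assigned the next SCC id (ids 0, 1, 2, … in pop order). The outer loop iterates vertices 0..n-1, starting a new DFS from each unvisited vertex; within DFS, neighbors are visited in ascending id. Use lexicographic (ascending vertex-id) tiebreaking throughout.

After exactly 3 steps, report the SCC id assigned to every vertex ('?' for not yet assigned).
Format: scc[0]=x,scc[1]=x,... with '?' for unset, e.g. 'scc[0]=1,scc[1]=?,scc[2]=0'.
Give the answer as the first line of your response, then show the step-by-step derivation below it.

scc[0]=1,scc[1]=0,scc[2]=2,scc[3]=?,scc[4]=?,scc[5]=?,scc[6]=?

step 1: low=(low[0]=0,low[1]=1,low[2]=?,low[3]=?,low[4]=?,low[5]=?,low[6]=?); scc=(scc[0]=?,scc[1]=0,scc[2]=?,scc[3]=?,scc[4]=?,scc[5]=?,scc[6]=?)
step 2: low=(low[0]=0,low[1]=1,low[2]=?,low[3]=?,low[4]=?,low[5]=?,low[6]=?); scc=(scc[0]=1,scc[1]=0,scc[2]=?,scc[3]=?,scc[4]=?,scc[5]=?,scc[6]=?)
step 3: low=(low[0]=0,low[1]=1,low[2]=2,low[3]=?,low[4]=?,low[5]=?,low[6]=?); scc=(scc[0]=1,scc[1]=0,scc[2]=2,scc[3]=?,scc[4]=?,scc[5]=?,scc[6]=?)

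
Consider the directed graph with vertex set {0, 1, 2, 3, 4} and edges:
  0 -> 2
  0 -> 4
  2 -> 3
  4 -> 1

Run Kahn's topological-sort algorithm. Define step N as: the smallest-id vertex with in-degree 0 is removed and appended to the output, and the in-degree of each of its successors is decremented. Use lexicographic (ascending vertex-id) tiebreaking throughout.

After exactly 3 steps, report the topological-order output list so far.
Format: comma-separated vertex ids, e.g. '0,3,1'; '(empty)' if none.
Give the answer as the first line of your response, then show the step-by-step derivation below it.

0,2,3

step 1: output 0; order=[0]; indeg=(0,1,0,1,0)
step 2: output 2; order=[0,2]; indeg=(0,1,0,0,0)
step 3: output 3; order=[0,2,3]; indeg=(0,1,0,0,0)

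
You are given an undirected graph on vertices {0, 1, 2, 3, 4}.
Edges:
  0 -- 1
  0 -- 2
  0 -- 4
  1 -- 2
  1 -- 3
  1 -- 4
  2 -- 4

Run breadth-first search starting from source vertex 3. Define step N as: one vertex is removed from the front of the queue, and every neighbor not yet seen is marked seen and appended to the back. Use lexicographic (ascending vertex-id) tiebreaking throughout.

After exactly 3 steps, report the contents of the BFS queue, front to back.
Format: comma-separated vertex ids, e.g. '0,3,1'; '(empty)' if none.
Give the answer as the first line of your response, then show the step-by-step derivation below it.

2,4

step 1: dequeue 3; queue=[1]; order=3
step 2: dequeue 1; queue=[0,2,4]; order=3,1
step 3: dequeue 0; queue=[2,4]; order=3,1,0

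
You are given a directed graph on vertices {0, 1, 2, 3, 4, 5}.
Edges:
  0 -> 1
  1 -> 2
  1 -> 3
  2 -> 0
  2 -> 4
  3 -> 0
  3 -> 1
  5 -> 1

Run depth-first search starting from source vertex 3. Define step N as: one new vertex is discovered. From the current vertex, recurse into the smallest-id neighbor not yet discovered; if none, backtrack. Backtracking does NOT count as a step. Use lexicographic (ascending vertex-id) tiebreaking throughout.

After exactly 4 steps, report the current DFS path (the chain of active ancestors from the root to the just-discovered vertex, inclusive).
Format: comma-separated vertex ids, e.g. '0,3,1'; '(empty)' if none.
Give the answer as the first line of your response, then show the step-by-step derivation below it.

3,0,1,2

step 1: discover 3; path=3; order=3
step 2: discover 0; path=3>0; order=3,0
step 3: discover 1; path=3>0>1; order=3,0,1
step 4: discover 2; path=3>0>1>2; order=3,0,1,2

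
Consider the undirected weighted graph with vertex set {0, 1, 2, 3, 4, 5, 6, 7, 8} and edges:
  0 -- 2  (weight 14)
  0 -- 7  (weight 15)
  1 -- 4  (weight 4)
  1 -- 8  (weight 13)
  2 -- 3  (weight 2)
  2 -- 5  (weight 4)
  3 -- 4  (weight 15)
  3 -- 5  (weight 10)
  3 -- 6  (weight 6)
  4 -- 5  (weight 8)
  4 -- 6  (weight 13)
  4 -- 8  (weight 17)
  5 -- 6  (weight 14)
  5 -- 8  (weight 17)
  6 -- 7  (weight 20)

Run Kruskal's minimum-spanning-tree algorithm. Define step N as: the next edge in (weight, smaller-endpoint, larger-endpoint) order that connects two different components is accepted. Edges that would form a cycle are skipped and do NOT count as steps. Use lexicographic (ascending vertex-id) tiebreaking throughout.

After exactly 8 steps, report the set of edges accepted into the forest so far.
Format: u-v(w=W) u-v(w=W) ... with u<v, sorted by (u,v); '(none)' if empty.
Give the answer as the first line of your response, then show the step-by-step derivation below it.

0-2(w=14) 0-7(w=15) 1-4(w=4) 1-8(w=13) 2-3(w=2) 2-5(w=4) 3-6(w=6) 4-5(w=8)

step 1: add edge 2-3 (w=2); MST = {2-3(w=2)}
step 2: add edge 1-4 (w=4); MST = {1-4(w=4) 2-3(w=2)}
step 3: add edge 2-5 (w=4); MST = {1-4(w=4) 2-3(w=2) 2-5(w=4)}
step 4: add edge 3-6 (w=6); MST = {1-4(w=4) 2-3(w=2) 2-5(w=4) 3-6(w=6)}
step 5: add edge 4-5 (w=8); MST = {1-4(w=4) 2-3(w=2) 2-5(w=4) 3-6(w=6) 4-5(w=8)}
step 6: add edge 1-8 (w=13); MST = {1-4(w=4) 1-8(w=13) 2-3(w=2) 2-5(w=4) 3-6(w=6) 4-5(w=8)}
step 7: add edge 0-2 (w=14); MST = {0-2(w=14) 1-4(w=4) 1-8(w=13) 2-3(w=2) 2-5(w=4) 3-6(w=6) 4-5(w=8)}
step 8: add edge 0-7 (w=15); MST = {0-2(w=14) 0-7(w=15) 1-4(w=4) 1-8(w=13) 2-3(w=2) 2-5(w=4) 3-6(w=6) 4-5(w=8)}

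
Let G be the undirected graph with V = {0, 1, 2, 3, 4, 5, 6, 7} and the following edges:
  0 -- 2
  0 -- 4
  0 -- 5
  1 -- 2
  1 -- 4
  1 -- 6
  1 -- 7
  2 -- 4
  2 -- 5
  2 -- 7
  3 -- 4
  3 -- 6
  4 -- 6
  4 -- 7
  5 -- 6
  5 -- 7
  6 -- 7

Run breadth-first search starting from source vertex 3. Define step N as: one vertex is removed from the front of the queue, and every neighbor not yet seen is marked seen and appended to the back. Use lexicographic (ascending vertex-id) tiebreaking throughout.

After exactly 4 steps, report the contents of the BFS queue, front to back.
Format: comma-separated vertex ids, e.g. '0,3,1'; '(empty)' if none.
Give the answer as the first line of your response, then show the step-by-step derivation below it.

1,2,7,5

step 1: dequeue 3; queue=[4,6]; order=3
step 2: dequeue 4; queue=[6,0,1,2,7]; order=3,4
step 3: dequeue 6; queue=[0,1,2,7,5]; order=3,4,6
step 4: dequeue 0; queue=[1,2,7,5]; order=3,4,6,0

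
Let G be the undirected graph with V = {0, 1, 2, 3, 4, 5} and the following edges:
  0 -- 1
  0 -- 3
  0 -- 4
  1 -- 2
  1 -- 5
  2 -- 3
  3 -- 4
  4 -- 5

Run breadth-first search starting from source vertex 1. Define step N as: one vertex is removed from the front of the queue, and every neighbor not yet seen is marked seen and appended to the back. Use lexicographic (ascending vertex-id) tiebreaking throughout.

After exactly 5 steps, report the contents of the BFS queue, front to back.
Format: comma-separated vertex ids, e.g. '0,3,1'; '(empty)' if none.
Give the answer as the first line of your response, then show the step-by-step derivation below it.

4

step 1: dequeue 1; queue=[0,2,5]; order=1
step 2: dequeue 0; queue=[2,5,3,4]; order=1,0
step 3: dequeue 2; queue=[5,3,4]; order=1,0,2
step 4: dequeue 5; queue=[3,4]; order=1,0,2,5
step 5: dequeue 3; queue=[4]; order=1,0,2,5,3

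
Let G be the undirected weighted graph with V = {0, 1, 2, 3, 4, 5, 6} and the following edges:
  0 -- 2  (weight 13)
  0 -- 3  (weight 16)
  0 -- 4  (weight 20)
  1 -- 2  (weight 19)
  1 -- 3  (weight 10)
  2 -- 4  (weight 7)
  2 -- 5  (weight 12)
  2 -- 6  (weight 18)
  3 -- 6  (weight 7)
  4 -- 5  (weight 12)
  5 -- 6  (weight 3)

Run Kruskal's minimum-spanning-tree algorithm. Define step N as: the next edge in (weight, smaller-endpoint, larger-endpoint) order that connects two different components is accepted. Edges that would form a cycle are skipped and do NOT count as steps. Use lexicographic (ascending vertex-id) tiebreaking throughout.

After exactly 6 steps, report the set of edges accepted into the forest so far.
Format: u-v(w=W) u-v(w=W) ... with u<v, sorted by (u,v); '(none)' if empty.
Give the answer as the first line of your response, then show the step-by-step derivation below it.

0-2(w=13) 1-3(w=10) 2-4(w=7) 2-5(w=12) 3-6(w=7) 5-6(w=3)

step 1: add edge 5-6 (w=3); MST = {5-6(w=3)}
step 2: add edge 2-4 (w=7); MST = {2-4(w=7) 5-6(w=3)}
step 3: add edge 3-6 (w=7); MST = {2-4(w=7) 3-6(w=7) 5-6(w=3)}
step 4: add edge 1-3 (w=10); MST = {1-3(w=10) 2-4(w=7) 3-6(w=7) 5-6(w=3)}
step 5: add edge 2-5 (w=12); MST = {1-3(w=10) 2-4(w=7) 2-5(w=12) 3-6(w=7) 5-6(w=3)}
step 6: add edge 0-2 (w=13); MST = {0-2(w=13) 1-3(w=10) 2-4(w=7) 2-5(w=12) 3-6(w=7) 5-6(w=3)}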